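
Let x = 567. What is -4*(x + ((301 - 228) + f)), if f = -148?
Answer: -1968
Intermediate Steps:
-4*(x + ((301 - 228) + f)) = -4*(567 + ((301 - 228) - 148)) = -4*(567 + (73 - 148)) = -4*(567 - 75) = -4*492 = -1968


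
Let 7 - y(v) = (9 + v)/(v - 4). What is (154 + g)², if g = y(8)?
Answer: 393129/16 ≈ 24571.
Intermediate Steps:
y(v) = 7 - (9 + v)/(-4 + v) (y(v) = 7 - (9 + v)/(v - 4) = 7 - (9 + v)/(-4 + v))
g = 11/4 (g = (-37 + 6*8)/(-4 + 8) = (-37 + 48)/4 = (¼)*11 = 11/4 ≈ 2.7500)
(154 + g)² = (154 + 11/4)² = (627/4)² = 393129/16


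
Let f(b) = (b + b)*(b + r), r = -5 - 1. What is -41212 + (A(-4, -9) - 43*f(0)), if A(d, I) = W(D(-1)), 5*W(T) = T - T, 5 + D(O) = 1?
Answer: -41212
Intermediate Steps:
D(O) = -4 (D(O) = -5 + 1 = -4)
W(T) = 0 (W(T) = (T - T)/5 = (⅕)*0 = 0)
A(d, I) = 0
r = -6
f(b) = 2*b*(-6 + b) (f(b) = (b + b)*(b - 6) = (2*b)*(-6 + b) = 2*b*(-6 + b))
-41212 + (A(-4, -9) - 43*f(0)) = -41212 + (0 - 86*0*(-6 + 0)) = -41212 + (0 - 86*0*(-6)) = -41212 + (0 - 43*0) = -41212 + (0 + 0) = -41212 + 0 = -41212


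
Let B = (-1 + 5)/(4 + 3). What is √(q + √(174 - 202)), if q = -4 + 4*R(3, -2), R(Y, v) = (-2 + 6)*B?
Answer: √(252 + 98*I*√7)/7 ≈ 2.5022 + 1.0574*I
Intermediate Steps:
B = 4/7 ≈ 0.57143
R(Y, v) = 16/7 (R(Y, v) = (-2 + 6)*(4/7) = 4*(4/7) = 16/7)
q = 36/7 (q = -4 + 4*(16/7) = -4 + 64/7 = 36/7 ≈ 5.1429)
√(q + √(174 - 202)) = √(36/7 + √(174 - 202)) = √(36/7 + √(-28)) = √(36/7 + 2*I*√7)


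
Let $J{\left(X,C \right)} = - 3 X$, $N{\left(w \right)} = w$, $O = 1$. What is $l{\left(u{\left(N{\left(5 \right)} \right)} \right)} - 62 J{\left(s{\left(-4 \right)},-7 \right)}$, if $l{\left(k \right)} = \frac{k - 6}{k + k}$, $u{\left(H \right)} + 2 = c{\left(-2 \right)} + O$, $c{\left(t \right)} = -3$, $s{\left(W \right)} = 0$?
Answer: $\frac{5}{4} \approx 1.25$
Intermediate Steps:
$u{\left(H \right)} = -4$ ($u{\left(H \right)} = -2 + \left(-3 + 1\right) = -2 - 2 = -4$)
$l{\left(k \right)} = \frac{-6 + k}{2 k}$
$l{\left(u{\left(N{\left(5 \right)} \right)} \right)} - 62 J{\left(s{\left(-4 \right)},-7 \right)} = \frac{-6 - 4}{2 \left(-4\right)} - 62 \left(\left(-3\right) 0\right) = \frac{1}{2} \left(- \frac{1}{4}\right) \left(-10\right) - 0 = \frac{5}{4} + 0 = \frac{5}{4}$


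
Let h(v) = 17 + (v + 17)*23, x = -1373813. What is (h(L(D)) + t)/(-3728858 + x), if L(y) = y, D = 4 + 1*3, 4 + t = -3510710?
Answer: 3510145/5102671 ≈ 0.68790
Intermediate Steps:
t = -3510714 (t = -4 - 3510710 = -3510714)
D = 7 (D = 4 + 3 = 7)
h(v) = 408 + 23*v (h(v) = 17 + (17 + v)*23 = 17 + (391 + 23*v) = 408 + 23*v)
(h(L(D)) + t)/(-3728858 + x) = ((408 + 23*7) - 3510714)/(-3728858 - 1373813) = ((408 + 161) - 3510714)/(-5102671) = (569 - 3510714)*(-1/5102671) = -3510145*(-1/5102671) = 3510145/5102671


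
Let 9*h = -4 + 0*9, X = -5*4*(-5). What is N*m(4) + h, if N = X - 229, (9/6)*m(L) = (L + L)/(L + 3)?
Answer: -6220/63 ≈ -98.730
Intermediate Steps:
m(L) = 4*L/(3*(3 + L)) (m(L) = 2*((L + L)/(L + 3))/3 = 2*((2*L)/(3 + L))/3 = 2*(2*L/(3 + L))/3 = 4*L/(3*(3 + L)))
X = 100 (X = -20*(-5) = 100)
N = -129 (N = 100 - 229 = -129)
h = -4/9 (h = (-4 + 0*9)/9 = (-4 + 0)/9 = (1/9)*(-4) = -4/9 ≈ -0.44444)
N*m(4) + h = -172*4/(3 + 4) - 4/9 = -172*4/7 - 4/9 = -129*16/21 - 4/9 = -688/7 - 4/9 = -6220/63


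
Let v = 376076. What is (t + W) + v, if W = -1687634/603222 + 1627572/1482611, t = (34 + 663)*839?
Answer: 429668275273862044/447171786321 ≈ 9.6086e+5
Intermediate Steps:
t = 584783 (t = 697*839 = 584783)
W = -760158747695/447171786321 (W = -1687634*1/603222 + 1627572*(1/1482611) = -843817/301611 + 1627572/1482611 = -760158747695/447171786321 ≈ -1.6999)
(t + W) + v = (584783 - 760158747695/447171786321) + 376076 = 261497698561405648/447171786321 + 376076 = 429668275273862044/447171786321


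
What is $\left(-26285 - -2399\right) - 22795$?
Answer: $-46681$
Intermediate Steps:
$\left(-26285 - -2399\right) - 22795 = \left(-26285 + \left(-4458 + 6857\right)\right) - 22795 = \left(-26285 + 2399\right) - 22795 = -23886 - 22795 = -46681$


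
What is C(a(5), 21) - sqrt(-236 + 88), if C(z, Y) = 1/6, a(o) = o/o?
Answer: 1/6 - 2*I*sqrt(37) ≈ 0.16667 - 12.166*I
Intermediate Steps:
a(o) = 1
C(z, Y) = 1/6
C(a(5), 21) - sqrt(-236 + 88) = 1/6 - sqrt(-236 + 88) = 1/6 - sqrt(-148) = 1/6 - 2*I*sqrt(37)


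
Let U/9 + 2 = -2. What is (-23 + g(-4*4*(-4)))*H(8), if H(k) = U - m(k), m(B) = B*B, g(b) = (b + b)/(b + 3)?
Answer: 141300/67 ≈ 2109.0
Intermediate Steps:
U = -36 (U = -18 + 9*(-2) = -18 - 18 = -36)
g(b) = 2*b/(3 + b) (g(b) = (2*b)/(3 + b) = 2*b/(3 + b))
m(B) = B²
H(k) = -36 - k²
(-23 + g(-4*4*(-4)))*H(8) = (-23 + 2*(-4*4*(-4))/(3 - 4*4*(-4)))*(-36 - 1*8²) = (-23 + 2*(-16*(-4))/(3 - 16*(-4)))*(-36 - 1*64) = (-23 + 2*64/(3 + 64))*(-36 - 64) = (-23 + 2*64/67)*(-100) = (-23 + 2*64*(1/67))*(-100) = (-23 + 128/67)*(-100) = -1413/67*(-100) = 141300/67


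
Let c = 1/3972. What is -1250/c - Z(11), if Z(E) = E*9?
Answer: -4965099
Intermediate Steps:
c = 1/3972 ≈ 0.00025176
Z(E) = 9*E
-1250/c - Z(11) = -1250/1/3972 - 9*11 = -1250*3972 - 1*99 = -4965000 - 99 = -4965099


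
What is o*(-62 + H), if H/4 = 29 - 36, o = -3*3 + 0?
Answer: 810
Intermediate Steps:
o = -9 (o = -9 + 0 = -9)
H = -28 (H = 4*(29 - 36) = 4*(-7) = -28)
o*(-62 + H) = -9*(-62 - 28) = -9*(-90) = 810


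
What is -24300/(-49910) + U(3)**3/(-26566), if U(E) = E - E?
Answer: 2430/4991 ≈ 0.48688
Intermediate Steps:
U(E) = 0
-24300/(-49910) + U(3)**3/(-26566) = -24300/(-49910) + 0**3/(-26566) = -24300*(-1/49910) + 0*(-1/26566) = 2430/4991 + 0 = 2430/4991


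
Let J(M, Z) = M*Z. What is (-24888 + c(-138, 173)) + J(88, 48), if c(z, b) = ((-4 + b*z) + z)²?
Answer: 576747592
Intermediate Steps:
c(z, b) = (-4 + z + b*z)²
(-24888 + c(-138, 173)) + J(88, 48) = (-24888 + (-4 - 138 + 173*(-138))²) + 88*48 = (-24888 + (-4 - 138 - 23874)²) + 4224 = (-24888 + (-24016)²) + 4224 = (-24888 + 576768256) + 4224 = 576743368 + 4224 = 576747592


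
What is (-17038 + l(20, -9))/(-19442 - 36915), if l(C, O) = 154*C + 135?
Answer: 13823/56357 ≈ 0.24528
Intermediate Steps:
l(C, O) = 135 + 154*C
(-17038 + l(20, -9))/(-19442 - 36915) = (-17038 + (135 + 154*20))/(-19442 - 36915) = (-17038 + (135 + 3080))/(-56357) = (-17038 + 3215)*(-1/56357) = -13823*(-1/56357) = 13823/56357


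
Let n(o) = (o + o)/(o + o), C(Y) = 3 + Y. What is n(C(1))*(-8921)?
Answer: -8921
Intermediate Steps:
n(o) = 1 (n(o) = (2*o)/((2*o)) = (2*o)*(1/(2*o)) = 1)
n(C(1))*(-8921) = 1*(-8921) = -8921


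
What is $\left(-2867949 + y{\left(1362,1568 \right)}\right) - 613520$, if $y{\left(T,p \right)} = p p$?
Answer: $-1022845$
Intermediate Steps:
$y{\left(T,p \right)} = p^{2}$
$\left(-2867949 + y{\left(1362,1568 \right)}\right) - 613520 = \left(-2867949 + 1568^{2}\right) - 613520 = \left(-2867949 + 2458624\right) - 613520 = -409325 - 613520 = -1022845$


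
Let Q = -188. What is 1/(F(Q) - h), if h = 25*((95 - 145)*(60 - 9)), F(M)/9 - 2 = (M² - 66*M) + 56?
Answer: 1/494040 ≈ 2.0241e-6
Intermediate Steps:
F(M) = 522 - 594*M + 9*M² (F(M) = 18 + 9*((M² - 66*M) + 56) = 18 + 9*(56 + M² - 66*M) = 18 + (504 - 594*M + 9*M²) = 522 - 594*M + 9*M²)
h = -63750 (h = 25*(-50*51) = 25*(-2550) = -63750)
1/(F(Q) - h) = 1/((522 - 594*(-188) + 9*(-188)²) - 1*(-63750)) = 1/((522 + 111672 + 9*35344) + 63750) = 1/((522 + 111672 + 318096) + 63750) = 1/(430290 + 63750) = 1/494040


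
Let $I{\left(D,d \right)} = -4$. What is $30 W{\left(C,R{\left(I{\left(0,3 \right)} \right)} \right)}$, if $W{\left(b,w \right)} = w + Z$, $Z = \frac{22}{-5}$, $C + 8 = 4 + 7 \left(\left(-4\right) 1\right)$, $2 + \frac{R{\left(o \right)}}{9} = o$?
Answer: $-1752$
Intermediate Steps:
$R{\left(o \right)} = -18 + 9 o$
$C = -32$ ($C = -8 + \left(4 + 7 \left(\left(-4\right) 1\right)\right) = -8 + \left(4 + 7 \left(-4\right)\right) = -8 + \left(4 - 28\right) = -8 - 24 = -32$)
$Z = - \frac{22}{5}$ ($Z = 22 \left(- \frac{1}{5}\right) = - \frac{22}{5} \approx -4.4$)
$W{\left(b,w \right)} = - \frac{22}{5} + w$ ($W{\left(b,w \right)} = w - \frac{22}{5} = - \frac{22}{5} + w$)
$30 W{\left(C,R{\left(I{\left(0,3 \right)} \right)} \right)} = 30 \left(- \frac{22}{5} + \left(-18 + 9 \left(-4\right)\right)\right) = 30 \left(- \frac{22}{5} - 54\right) = 30 \left(- \frac{292}{5}\right) = -1752$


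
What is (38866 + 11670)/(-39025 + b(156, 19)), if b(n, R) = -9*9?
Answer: -25268/19553 ≈ -1.2923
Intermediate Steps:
b(n, R) = -81
(38866 + 11670)/(-39025 + b(156, 19)) = (38866 + 11670)/(-39025 - 81) = 50536/(-39106) = 50536*(-1/39106) = -25268/19553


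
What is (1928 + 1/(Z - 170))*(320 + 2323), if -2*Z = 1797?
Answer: 10889514162/2137 ≈ 5.0957e+6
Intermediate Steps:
Z = -1797/2 (Z = -½*1797 = -1797/2 ≈ -898.50)
(1928 + 1/(Z - 170))*(320 + 2323) = (1928 + 1/(-1797/2 - 170))*(320 + 2323) = (1928 + 1/(-2137/2))*2643 = (1928 - 2/2137)*2643 = (4120134/2137)*2643 = 10889514162/2137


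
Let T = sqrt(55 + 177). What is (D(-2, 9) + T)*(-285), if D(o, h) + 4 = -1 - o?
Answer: 855 - 570*sqrt(58) ≈ -3486.0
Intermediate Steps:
D(o, h) = -5 - o (D(o, h) = -4 + (-1 - o) = -5 - o)
T = 2*sqrt(58) (T = sqrt(232) = 2*sqrt(58) ≈ 15.232)
(D(-2, 9) + T)*(-285) = ((-5 - 1*(-2)) + 2*sqrt(58))*(-285) = ((-5 + 2) + 2*sqrt(58))*(-285) = (-3 + 2*sqrt(58))*(-285) = 855 - 570*sqrt(58)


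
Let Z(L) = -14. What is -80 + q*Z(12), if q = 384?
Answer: -5456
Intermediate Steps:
-80 + q*Z(12) = -80 + 384*(-14) = -80 - 5376 = -5456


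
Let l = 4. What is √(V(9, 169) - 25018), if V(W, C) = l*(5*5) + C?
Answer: I*√24749 ≈ 157.32*I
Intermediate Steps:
V(W, C) = 100 + C (V(W, C) = 4*(5*5) + C = 4*25 + C = 100 + C)
√(V(9, 169) - 25018) = √((100 + 169) - 25018) = √(269 - 25018) = √(-24749) = I*√24749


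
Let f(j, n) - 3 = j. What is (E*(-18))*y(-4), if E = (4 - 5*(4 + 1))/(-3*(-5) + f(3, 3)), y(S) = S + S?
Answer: -144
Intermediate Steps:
y(S) = 2*S
f(j, n) = 3 + j
E = -1 (E = (4 - 5*(4 + 1))/(-3*(-5) + (3 + 3)) = (4 - 5*5)/(15 + 6) = (4 - 25)/21 = -21*1/21 = -1)
(E*(-18))*y(-4) = (-1*(-18))*(2*(-4)) = 18*(-8) = -144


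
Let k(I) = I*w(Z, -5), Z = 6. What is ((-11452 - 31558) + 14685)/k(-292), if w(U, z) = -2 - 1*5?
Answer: -28325/2044 ≈ -13.858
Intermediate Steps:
w(U, z) = -7 (w(U, z) = -2 - 5 = -7)
k(I) = -7*I (k(I) = I*(-7) = -7*I)
((-11452 - 31558) + 14685)/k(-292) = ((-11452 - 31558) + 14685)/((-7*(-292))) = (-43010 + 14685)/2044 = -28325*1/2044 = -28325/2044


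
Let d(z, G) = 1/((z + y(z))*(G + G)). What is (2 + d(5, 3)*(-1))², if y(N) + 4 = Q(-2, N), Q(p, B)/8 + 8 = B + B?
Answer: 41209/10404 ≈ 3.9609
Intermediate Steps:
Q(p, B) = -64 + 16*B (Q(p, B) = -64 + 8*(B + B) = -64 + 8*(2*B) = -64 + 16*B)
y(N) = -68 + 16*N (y(N) = -4 + (-64 + 16*N) = -68 + 16*N)
d(z, G) = 1/(2*G*(-68 + 17*z)) (d(z, G) = 1/((z + (-68 + 16*z))*(G + G)) = 1/((-68 + 17*z)*(2*G)) = 1/(2*G*(-68 + 17*z)))
(2 + d(5, 3)*(-1))² = (2 + ((1/34)/(3*(-4 + 5)))*(-1))² = (2 + ((1/34)*(⅓)/1)*(-1))² = (2 + ((1/34)*(⅓)*1)*(-1))² = (2 + (1/102)*(-1))² = (2 - 1/102)² = (203/102)² = 41209/10404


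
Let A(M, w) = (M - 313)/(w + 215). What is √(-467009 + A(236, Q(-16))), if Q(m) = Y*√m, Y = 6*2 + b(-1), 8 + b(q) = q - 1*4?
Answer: 2*√(-249643364354371 - 3560557*I)/46241 ≈ 4.8734e-6 - 683.38*I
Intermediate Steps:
b(q) = -12 + q (b(q) = -8 + (q - 1*4) = -8 + (q - 4) = -8 + (-4 + q) = -12 + q)
Y = -1 (Y = 6*2 + (-12 - 1) = 12 - 13 = -1)
Q(m) = -√m
A(M, w) = (-313 + M)/(215 + w)
√(-467009 + A(236, Q(-16))) = √(-467009 + (-313 + 236)/(215 - √(-16))) = √(-467009 - 77/(215 - 4*I)) = √(-467009 + ((215 + 4*I)/46241)*(-77)) = √(-467009 - 77*(215 + 4*I)/46241)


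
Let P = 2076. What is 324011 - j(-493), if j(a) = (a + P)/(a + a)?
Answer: 319476429/986 ≈ 3.2401e+5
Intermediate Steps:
j(a) = (2076 + a)/(2*a) (j(a) = (a + 2076)/(a + a) = (2076 + a)/((2*a)) = (2076 + a)*(1/(2*a)) = (2076 + a)/(2*a))
324011 - j(-493) = 324011 - (2076 - 493)/(2*(-493)) = 324011 - (-1)*1583/(2*493) = 324011 - 1*(-1583/986) = 324011 + 1583/986 = 319476429/986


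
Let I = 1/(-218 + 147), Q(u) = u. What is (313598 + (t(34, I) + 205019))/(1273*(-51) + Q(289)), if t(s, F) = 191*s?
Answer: -525111/64634 ≈ -8.1244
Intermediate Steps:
I = -1/71 (I = 1/(-71) = -1/71 ≈ -0.014085)
(313598 + (t(34, I) + 205019))/(1273*(-51) + Q(289)) = (313598 + (191*34 + 205019))/(1273*(-51) + 289) = (313598 + (6494 + 205019))/(-64923 + 289) = (313598 + 211513)/(-64634) = 525111*(-1/64634) = -525111/64634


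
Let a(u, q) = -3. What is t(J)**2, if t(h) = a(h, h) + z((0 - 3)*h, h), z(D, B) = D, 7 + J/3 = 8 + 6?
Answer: 4356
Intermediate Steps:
J = 21 (J = -21 + 3*(8 + 6) = -21 + 3*14 = -21 + 42 = 21)
t(h) = -3 - 3*h (t(h) = -3 + (0 - 3)*h = -3 - 3*h)
t(J)**2 = (-3 - 3*21)**2 = (-3 - 63)**2 = (-66)**2 = 4356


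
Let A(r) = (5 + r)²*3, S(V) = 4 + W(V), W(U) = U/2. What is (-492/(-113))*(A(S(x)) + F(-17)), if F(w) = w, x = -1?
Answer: 98277/113 ≈ 869.71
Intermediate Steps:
W(U) = U/2 (W(U) = U*(½) = U/2)
S(V) = 4 + V/2
A(r) = 3*(5 + r)²
(-492/(-113))*(A(S(x)) + F(-17)) = (-492/(-113))*(3*(5 + (4 + (½)*(-1)))² - 17) = (-492*(-1/113))*(3*(5 + (4 - ½))² - 17) = 492*(3*(5 + 7/2)² - 17)/113 = 492*(3*(17/2)² - 17)/113 = 492*(3*(289/4) - 17)/113 = 492*(867/4 - 17)/113 = (492/113)*(799/4) = 98277/113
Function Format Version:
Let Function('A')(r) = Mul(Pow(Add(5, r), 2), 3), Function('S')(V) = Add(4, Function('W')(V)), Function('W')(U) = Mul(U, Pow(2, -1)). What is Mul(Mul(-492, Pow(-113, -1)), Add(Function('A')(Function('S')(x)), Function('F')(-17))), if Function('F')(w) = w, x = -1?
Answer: Rational(98277, 113) ≈ 869.71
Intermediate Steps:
Function('W')(U) = Mul(Rational(1, 2), U) (Function('W')(U) = Mul(U, Rational(1, 2)) = Mul(Rational(1, 2), U))
Function('S')(V) = Add(4, Mul(Rational(1, 2), V))
Function('A')(r) = Mul(3, Pow(Add(5, r), 2))
Mul(Mul(-492, Pow(-113, -1)), Add(Function('A')(Function('S')(x)), Function('F')(-17))) = Mul(Mul(-492, Pow(-113, -1)), Add(Mul(3, Pow(Add(5, Add(4, Mul(Rational(1, 2), -1))), 2)), -17)) = Mul(Mul(-492, Rational(-1, 113)), Add(Mul(3, Pow(Add(5, Add(4, Rational(-1, 2))), 2)), -17)) = Mul(Rational(492, 113), Add(Mul(3, Pow(Add(5, Rational(7, 2)), 2)), -17)) = Mul(Rational(492, 113), Add(Mul(3, Pow(Rational(17, 2), 2)), -17)) = Mul(Rational(492, 113), Add(Mul(3, Rational(289, 4)), -17)) = Mul(Rational(492, 113), Add(Rational(867, 4), -17)) = Mul(Rational(492, 113), Rational(799, 4)) = Rational(98277, 113)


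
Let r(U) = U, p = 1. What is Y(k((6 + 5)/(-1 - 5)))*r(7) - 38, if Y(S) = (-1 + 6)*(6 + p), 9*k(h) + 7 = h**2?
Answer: 207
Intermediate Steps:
k(h) = -7/9 + h**2/9
Y(S) = 35 (Y(S) = (-1 + 6)*(6 + 1) = 5*7 = 35)
Y(k((6 + 5)/(-1 - 5)))*r(7) - 38 = 35*7 - 38 = 245 - 38 = 207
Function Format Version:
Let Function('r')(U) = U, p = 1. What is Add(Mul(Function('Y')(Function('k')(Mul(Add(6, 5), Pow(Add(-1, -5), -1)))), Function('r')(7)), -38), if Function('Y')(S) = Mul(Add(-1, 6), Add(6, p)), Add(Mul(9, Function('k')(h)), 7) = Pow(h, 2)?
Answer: 207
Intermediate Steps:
Function('k')(h) = Add(Rational(-7, 9), Mul(Rational(1, 9), Pow(h, 2)))
Function('Y')(S) = 35 (Function('Y')(S) = Mul(Add(-1, 6), Add(6, 1)) = Mul(5, 7) = 35)
Add(Mul(Function('Y')(Function('k')(Mul(Add(6, 5), Pow(Add(-1, -5), -1)))), Function('r')(7)), -38) = Add(Mul(35, 7), -38) = Add(245, -38) = 207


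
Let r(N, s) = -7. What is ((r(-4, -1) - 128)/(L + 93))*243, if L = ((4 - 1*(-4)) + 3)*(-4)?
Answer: -32805/49 ≈ -669.49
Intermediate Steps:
L = -44 (L = ((4 + 4) + 3)*(-4) = (8 + 3)*(-4) = 11*(-4) = -44)
((r(-4, -1) - 128)/(L + 93))*243 = ((-7 - 128)/(-44 + 93))*243 = -135/49*243 = -32805/49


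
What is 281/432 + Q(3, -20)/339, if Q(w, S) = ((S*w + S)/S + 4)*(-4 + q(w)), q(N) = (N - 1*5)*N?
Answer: 20233/48816 ≈ 0.41447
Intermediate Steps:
q(N) = N*(-5 + N) (q(N) = (N - 5)*N = (-5 + N)*N = N*(-5 + N))
Q(w, S) = (-4 + w*(-5 + w))*(4 + (S + S*w)/S) (Q(w, S) = ((S*w + S)/S + 4)*(-4 + w*(-5 + w)) = ((S + S*w)/S + 4)*(-4 + w*(-5 + w)) = (4 + (S + S*w)/S)*(-4 + w*(-5 + w)) = (-4 + w*(-5 + w))*(4 + (S + S*w)/S))
281/432 + Q(3, -20)/339 = 281/432 + (-20 + 3³ - 29*3)/339 = 281*(1/432) + (-20 + 27 - 87)*(1/339) = 281/432 - 80*1/339 = 281/432 - 80/339 = 20233/48816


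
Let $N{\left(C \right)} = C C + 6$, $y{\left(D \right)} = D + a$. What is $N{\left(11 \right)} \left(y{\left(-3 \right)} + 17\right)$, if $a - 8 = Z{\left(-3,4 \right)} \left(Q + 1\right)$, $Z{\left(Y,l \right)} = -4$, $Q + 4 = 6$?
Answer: $1270$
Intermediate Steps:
$Q = 2$ ($Q = -4 + 6 = 2$)
$a = -4$ ($a = 8 - 4 \left(2 + 1\right) = 8 - 12 = -4$)
$y{\left(D \right)} = -4 + D$ ($y{\left(D \right)} = D - 4 = -4 + D$)
$N{\left(C \right)} = 6 + C^{2}$ ($N{\left(C \right)} = C^{2} + 6 = 6 + C^{2}$)
$N{\left(11 \right)} \left(y{\left(-3 \right)} + 17\right) = \left(6 + 11^{2}\right) \left(\left(-4 - 3\right) + 17\right) = \left(6 + 121\right) \left(-7 + 17\right) = 127 \cdot 10 = 1270$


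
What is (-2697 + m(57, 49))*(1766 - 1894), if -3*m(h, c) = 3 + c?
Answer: 1042304/3 ≈ 3.4743e+5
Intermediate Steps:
m(h, c) = -1 - c/3 (m(h, c) = -(3 + c)/3 = -1 - c/3)
(-2697 + m(57, 49))*(1766 - 1894) = (-2697 + (-1 - ⅓*49))*(1766 - 1894) = (-2697 + (-1 - 49/3))*(-128) = (-2697 - 52/3)*(-128) = -8143/3*(-128) = 1042304/3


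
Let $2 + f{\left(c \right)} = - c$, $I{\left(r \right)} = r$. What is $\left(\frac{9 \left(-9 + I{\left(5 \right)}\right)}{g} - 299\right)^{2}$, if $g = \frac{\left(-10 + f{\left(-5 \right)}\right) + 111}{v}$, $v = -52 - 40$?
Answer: $\frac{12061729}{169} \approx 71371.0$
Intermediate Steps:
$f{\left(c \right)} = -2 - c$
$v = -92$ ($v = -52 - 40 = -92$)
$g = - \frac{26}{23}$ ($g = \frac{\left(-10 - -3\right) + 111}{-92} = \left(\left(-10 + \left(-2 + 5\right)\right) + 111\right) \left(- \frac{1}{92}\right) = \left(\left(-10 + 3\right) + 111\right) \left(- \frac{1}{92}\right) = \left(-7 + 111\right) \left(- \frac{1}{92}\right) = 104 \left(- \frac{1}{92}\right) = - \frac{26}{23} \approx -1.1304$)
$\left(\frac{9 \left(-9 + I{\left(5 \right)}\right)}{g} - 299\right)^{2} = \left(\frac{9 \left(-9 + 5\right)}{- \frac{26}{23}} - 299\right)^{2} = \left(9 \left(-4\right) \left(- \frac{23}{26}\right) - 299\right)^{2} = \left(\left(-36\right) \left(- \frac{23}{26}\right) - 299\right)^{2} = \left(\frac{414}{13} - 299\right)^{2} = \left(- \frac{3473}{13}\right)^{2} = \frac{12061729}{169}$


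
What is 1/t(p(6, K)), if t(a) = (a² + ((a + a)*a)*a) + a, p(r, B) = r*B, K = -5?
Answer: -1/53130 ≈ -1.8822e-5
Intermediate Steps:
p(r, B) = B*r
t(a) = a + a² + 2*a³ (t(a) = (a² + ((2*a)*a)*a) + a = (a² + (2*a²)*a) + a = (a² + 2*a³) + a = a + a² + 2*a³)
1/t(p(6, K)) = 1/((-5*6)*(1 - 5*6 + 2*(-5*6)²)) = 1/(-30*(1 - 30 + 2*(-30)²)) = 1/(-30*(1 - 30 + 2*900)) = 1/(-30*(1 - 30 + 1800)) = 1/(-30*1771) = 1/(-53130) = -1/53130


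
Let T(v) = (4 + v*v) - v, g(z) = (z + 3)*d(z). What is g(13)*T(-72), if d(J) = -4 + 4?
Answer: 0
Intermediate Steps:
d(J) = 0
g(z) = 0 (g(z) = (z + 3)*0 = (3 + z)*0 = 0)
T(v) = 4 + v² - v (T(v) = (4 + v²) - v = 4 + v² - v)
g(13)*T(-72) = 0*(4 + (-72)² - 1*(-72)) = 0*(4 + 5184 + 72) = 0*5260 = 0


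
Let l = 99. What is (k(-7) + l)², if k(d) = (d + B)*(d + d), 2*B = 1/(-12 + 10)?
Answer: 160801/4 ≈ 40200.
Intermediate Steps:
B = -¼ (B = 1/(2*(-12 + 10)) = (½)/(-2) = (½)*(-½) = -¼ ≈ -0.25000)
k(d) = 2*d*(-¼ + d) (k(d) = (d - ¼)*(d + d) = (-¼ + d)*(2*d) = 2*d*(-¼ + d))
(k(-7) + l)² = ((½)*(-7)*(-1 + 4*(-7)) + 99)² = ((½)*(-7)*(-1 - 28) + 99)² = ((½)*(-7)*(-29) + 99)² = (203/2 + 99)² = (401/2)² = 160801/4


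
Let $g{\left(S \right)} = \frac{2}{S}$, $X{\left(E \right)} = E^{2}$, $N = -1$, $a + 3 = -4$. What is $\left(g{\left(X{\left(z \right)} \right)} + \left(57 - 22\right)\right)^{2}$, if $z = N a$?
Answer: $\frac{2948089}{2401} \approx 1227.9$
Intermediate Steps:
$a = -7$ ($a = -3 - 4 = -7$)
$z = 7$ ($z = \left(-1\right) \left(-7\right) = 7$)
$\left(g{\left(X{\left(z \right)} \right)} + \left(57 - 22\right)\right)^{2} = \left(\frac{2}{7^{2}} + \left(57 - 22\right)\right)^{2} = \left(\frac{2}{49} + 35\right)^{2} = \left(\frac{1717}{49}\right)^{2} = \frac{2948089}{2401}$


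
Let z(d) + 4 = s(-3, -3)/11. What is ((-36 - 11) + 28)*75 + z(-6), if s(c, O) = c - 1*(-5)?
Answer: -15717/11 ≈ -1428.8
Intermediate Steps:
s(c, O) = 5 + c (s(c, O) = c + 5 = 5 + c)
z(d) = -42/11 (z(d) = -4 + (5 - 3)/11 = -4 + 2*(1/11) = -4 + 2/11 = -42/11)
((-36 - 11) + 28)*75 + z(-6) = ((-36 - 11) + 28)*75 - 42/11 = (-47 + 28)*75 - 42/11 = -19*75 - 42/11 = -1425 - 42/11 = -15717/11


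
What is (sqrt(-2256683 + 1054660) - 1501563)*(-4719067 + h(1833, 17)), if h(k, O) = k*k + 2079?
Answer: 2037769645737 - 1357099*I*sqrt(1202023) ≈ 2.0378e+12 - 1.4879e+9*I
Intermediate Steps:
h(k, O) = 2079 + k**2 (h(k, O) = k**2 + 2079 = 2079 + k**2)
(sqrt(-2256683 + 1054660) - 1501563)*(-4719067 + h(1833, 17)) = (sqrt(-2256683 + 1054660) - 1501563)*(-4719067 + (2079 + 1833**2)) = (sqrt(-1202023) - 1501563)*(-4719067 + (2079 + 3359889)) = (I*sqrt(1202023) - 1501563)*(-4719067 + 3361968) = (-1501563 + I*sqrt(1202023))*(-1357099) = 2037769645737 - 1357099*I*sqrt(1202023)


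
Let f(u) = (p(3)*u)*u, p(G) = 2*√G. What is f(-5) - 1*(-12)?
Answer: 12 + 50*√3 ≈ 98.603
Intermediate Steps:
f(u) = 2*√3*u² (f(u) = ((2*√3)*u)*u = (2*u*√3)*u = 2*√3*u²)
f(-5) - 1*(-12) = 2*√3*(-5)² - 1*(-12) = 2*√3*25 + 12 = 50*√3 + 12 = 12 + 50*√3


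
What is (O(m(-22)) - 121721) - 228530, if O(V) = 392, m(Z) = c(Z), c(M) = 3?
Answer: -349859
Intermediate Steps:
m(Z) = 3
(O(m(-22)) - 121721) - 228530 = (392 - 121721) - 228530 = -121329 - 228530 = -349859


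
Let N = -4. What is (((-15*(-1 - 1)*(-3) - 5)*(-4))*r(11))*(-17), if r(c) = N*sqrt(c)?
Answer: 25840*sqrt(11) ≈ 85702.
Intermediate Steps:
r(c) = -4*sqrt(c)
(((-15*(-1 - 1)*(-3) - 5)*(-4))*r(11))*(-17) = (((-15*(-1 - 1)*(-3) - 5)*(-4))*(-4*sqrt(11)))*(-17) = (((-15*(-2)*(-3) - 5)*(-4))*(-4*sqrt(11)))*(-17) = (((-5*(-6)*(-3) - 5)*(-4))*(-4*sqrt(11)))*(-17) = (((30*(-3) - 5)*(-4))*(-4*sqrt(11)))*(-17) = (((-90 - 5)*(-4))*(-4*sqrt(11)))*(-17) = ((-95*(-4))*(-4*sqrt(11)))*(-17) = (380*(-4*sqrt(11)))*(-17) = -1520*sqrt(11)*(-17) = 25840*sqrt(11)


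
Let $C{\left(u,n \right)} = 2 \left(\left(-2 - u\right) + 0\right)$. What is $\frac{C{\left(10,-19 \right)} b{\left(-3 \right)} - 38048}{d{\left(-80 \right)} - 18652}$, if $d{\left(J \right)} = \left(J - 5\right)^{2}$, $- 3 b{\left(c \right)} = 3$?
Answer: $\frac{38024}{11427} \approx 3.3276$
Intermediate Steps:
$b{\left(c \right)} = -1$ ($b{\left(c \right)} = \left(- \frac{1}{3}\right) 3 = -1$)
$d{\left(J \right)} = \left(-5 + J\right)^{2}$
$C{\left(u,n \right)} = -4 - 2 u$ ($C{\left(u,n \right)} = 2 \left(-2 - u\right) = -4 - 2 u$)
$\frac{C{\left(10,-19 \right)} b{\left(-3 \right)} - 38048}{d{\left(-80 \right)} - 18652} = \frac{\left(-4 - 20\right) \left(-1\right) - 38048}{\left(-5 - 80\right)^{2} - 18652} = \frac{\left(-4 - 20\right) \left(-1\right) - 38048}{\left(-85\right)^{2} - 18652} = \frac{\left(-24\right) \left(-1\right) - 38048}{7225 - 18652} = \frac{24 - 38048}{-11427} = \left(-38024\right) \left(- \frac{1}{11427}\right) = \frac{38024}{11427}$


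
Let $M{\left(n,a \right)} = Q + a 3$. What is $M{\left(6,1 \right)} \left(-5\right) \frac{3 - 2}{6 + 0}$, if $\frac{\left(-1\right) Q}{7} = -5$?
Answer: $- \frac{95}{3} \approx -31.667$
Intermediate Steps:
$Q = 35$ ($Q = \left(-7\right) \left(-5\right) = 35$)
$M{\left(n,a \right)} = 35 + 3 a$ ($M{\left(n,a \right)} = 35 + a 3 = 35 + 3 a$)
$M{\left(6,1 \right)} \left(-5\right) \frac{3 - 2}{6 + 0} = \left(35 + 3 \cdot 1\right) \left(-5\right) \frac{3 - 2}{6 + 0} = \left(35 + 3\right) \left(-5\right) 1 \cdot \frac{1}{6} = 38 \left(-5\right) 1 \cdot \frac{1}{6} = \left(-190\right) \frac{1}{6} = - \frac{95}{3}$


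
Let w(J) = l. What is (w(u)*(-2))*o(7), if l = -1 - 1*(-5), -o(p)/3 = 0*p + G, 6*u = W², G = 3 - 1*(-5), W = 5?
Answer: 192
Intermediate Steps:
G = 8 (G = 3 + 5 = 8)
u = 25/6 (u = (⅙)*5² = (⅙)*25 = 25/6 ≈ 4.1667)
o(p) = -24 (o(p) = -3*(0*p + 8) = -3*(0 + 8) = -3*8 = -24)
l = 4 (l = -1 + 5 = 4)
w(J) = 4
(w(u)*(-2))*o(7) = (4*(-2))*(-24) = -8*(-24) = 192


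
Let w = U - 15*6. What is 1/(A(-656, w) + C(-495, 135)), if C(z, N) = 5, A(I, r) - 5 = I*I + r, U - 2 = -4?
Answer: 1/430254 ≈ 2.3242e-6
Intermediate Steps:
U = -2 (U = 2 - 4 = -2)
w = -92 (w = -2 - 15*6 = -2 - 90 = -92)
A(I, r) = 5 + r + I**2 (A(I, r) = 5 + (I*I + r) = 5 + (I**2 + r) = 5 + (r + I**2) = 5 + r + I**2)
1/(A(-656, w) + C(-495, 135)) = 1/((5 - 92 + (-656)**2) + 5) = 1/((5 - 92 + 430336) + 5) = 1/(430249 + 5) = 1/430254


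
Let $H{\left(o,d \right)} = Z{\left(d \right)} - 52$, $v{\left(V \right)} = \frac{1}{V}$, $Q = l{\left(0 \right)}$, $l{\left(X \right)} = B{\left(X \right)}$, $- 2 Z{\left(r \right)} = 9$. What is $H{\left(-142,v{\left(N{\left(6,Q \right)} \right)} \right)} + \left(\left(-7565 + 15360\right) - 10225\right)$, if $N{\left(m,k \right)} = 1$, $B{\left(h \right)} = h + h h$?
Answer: $- \frac{4973}{2} \approx -2486.5$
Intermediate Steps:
$Z{\left(r \right)} = - \frac{9}{2}$ ($Z{\left(r \right)} = \left(- \frac{1}{2}\right) 9 = - \frac{9}{2}$)
$B{\left(h \right)} = h + h^{2}$
$l{\left(X \right)} = X \left(1 + X\right)$
$Q = 0$ ($Q = 0 \left(1 + 0\right) = 0 \cdot 1 = 0$)
$H{\left(o,d \right)} = - \frac{113}{2}$ ($H{\left(o,d \right)} = - \frac{9}{2} - 52 = - \frac{113}{2}$)
$H{\left(-142,v{\left(N{\left(6,Q \right)} \right)} \right)} + \left(\left(-7565 + 15360\right) - 10225\right) = - \frac{113}{2} + \left(\left(-7565 + 15360\right) - 10225\right) = - \frac{113}{2} + \left(7795 - 10225\right) = - \frac{113}{2} - 2430 = - \frac{4973}{2}$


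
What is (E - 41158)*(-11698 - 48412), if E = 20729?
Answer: 1227987190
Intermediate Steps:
(E - 41158)*(-11698 - 48412) = (20729 - 41158)*(-11698 - 48412) = -20429*(-60110) = 1227987190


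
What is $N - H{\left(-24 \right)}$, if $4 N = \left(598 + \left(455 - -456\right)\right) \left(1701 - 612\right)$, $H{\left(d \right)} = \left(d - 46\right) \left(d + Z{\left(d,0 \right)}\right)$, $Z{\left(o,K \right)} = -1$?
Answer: $\frac{1636301}{4} \approx 4.0908 \cdot 10^{5}$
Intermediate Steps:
$H{\left(d \right)} = \left(-1 + d\right) \left(-46 + d\right)$ ($H{\left(d \right)} = \left(d - 46\right) \left(d - 1\right) = \left(-46 + d\right) \left(-1 + d\right) = \left(-1 + d\right) \left(-46 + d\right)$)
$N = \frac{1643301}{4}$ ($N = \frac{\left(598 + \left(455 - -456\right)\right) \left(1701 - 612\right)}{4} = \frac{\left(598 + \left(455 + 456\right)\right) 1089}{4} = \frac{\left(598 + 911\right) 1089}{4} = \frac{1509 \cdot 1089}{4} = \frac{1}{4} \cdot 1643301 = \frac{1643301}{4} \approx 4.1083 \cdot 10^{5}$)
$N - H{\left(-24 \right)} = \frac{1643301}{4} - \left(46 + \left(-24\right)^{2} - -1128\right) = \frac{1643301}{4} - \left(46 + 576 + 1128\right) = \frac{1643301}{4} - 1750 = \frac{1636301}{4}$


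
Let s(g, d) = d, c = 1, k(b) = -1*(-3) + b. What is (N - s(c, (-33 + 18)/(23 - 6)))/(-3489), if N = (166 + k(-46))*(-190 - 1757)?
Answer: 1357054/19771 ≈ 68.639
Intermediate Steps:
k(b) = 3 + b
N = -239481 (N = (166 + (3 - 46))*(-190 - 1757) = (166 - 43)*(-1947) = 123*(-1947) = -239481)
(N - s(c, (-33 + 18)/(23 - 6)))/(-3489) = (-239481 - (-33 + 18)/(23 - 6))/(-3489) = (-239481 - (-15)/17)*(-1/3489) = (-239481 - 1*(-15/17))*(-1/3489) = (-239481 + 15/17)*(-1/3489) = -4071162/17*(-1/3489) = 1357054/19771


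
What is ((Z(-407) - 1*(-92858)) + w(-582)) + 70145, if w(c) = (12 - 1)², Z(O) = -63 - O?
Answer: 163468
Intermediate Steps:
w(c) = 121 (w(c) = 11² = 121)
((Z(-407) - 1*(-92858)) + w(-582)) + 70145 = (((-63 - 1*(-407)) - 1*(-92858)) + 121) + 70145 = (((-63 + 407) + 92858) + 121) + 70145 = ((344 + 92858) + 121) + 70145 = (93202 + 121) + 70145 = 93323 + 70145 = 163468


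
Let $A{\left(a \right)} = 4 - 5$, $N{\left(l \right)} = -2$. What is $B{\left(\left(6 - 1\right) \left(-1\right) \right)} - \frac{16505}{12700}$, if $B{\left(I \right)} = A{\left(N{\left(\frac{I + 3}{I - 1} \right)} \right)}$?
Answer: $- \frac{5841}{2540} \approx -2.2996$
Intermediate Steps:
$A{\left(a \right)} = -1$ ($A{\left(a \right)} = 4 - 5 = -1$)
$B{\left(I \right)} = -1$
$B{\left(\left(6 - 1\right) \left(-1\right) \right)} - \frac{16505}{12700} = -1 - \frac{16505}{12700} = -1 - \frac{3301}{2540} = - \frac{5841}{2540}$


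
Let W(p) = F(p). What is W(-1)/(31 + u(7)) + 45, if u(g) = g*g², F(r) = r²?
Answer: 16831/374 ≈ 45.003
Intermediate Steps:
W(p) = p²
u(g) = g³
W(-1)/(31 + u(7)) + 45 = (-1)²/(31 + 7³) + 45 = 1/(31 + 343) + 45 = 1/374 + 45 = 16831/374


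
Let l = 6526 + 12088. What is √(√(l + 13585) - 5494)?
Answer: √(-5494 + √32199) ≈ 72.901*I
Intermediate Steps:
l = 18614
√(√(l + 13585) - 5494) = √(√(18614 + 13585) - 5494) = √(√32199 - 5494) = √(-5494 + √32199)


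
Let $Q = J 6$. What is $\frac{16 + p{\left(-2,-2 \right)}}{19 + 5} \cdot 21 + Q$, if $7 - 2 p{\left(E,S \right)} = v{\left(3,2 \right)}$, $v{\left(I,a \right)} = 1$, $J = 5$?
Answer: $\frac{373}{8} \approx 46.625$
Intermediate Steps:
$p{\left(E,S \right)} = 3$ ($p{\left(E,S \right)} = \frac{7}{2} - \frac{1}{2} = 3$)
$Q = 30$ ($Q = 5 \cdot 6 = 30$)
$\frac{16 + p{\left(-2,-2 \right)}}{19 + 5} \cdot 21 + Q = \frac{16 + 3}{19 + 5} \cdot 21 + 30 = \frac{19}{24} \cdot 21 + 30 = \frac{133}{8} + 30 = \frac{373}{8}$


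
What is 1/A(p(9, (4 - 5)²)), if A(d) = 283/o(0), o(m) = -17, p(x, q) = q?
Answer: -17/283 ≈ -0.060071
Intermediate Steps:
A(d) = -283/17 (A(d) = 283/(-17) = 283*(-1/17) = -283/17)
1/A(p(9, (4 - 5)²)) = 1/(-283/17) = -17/283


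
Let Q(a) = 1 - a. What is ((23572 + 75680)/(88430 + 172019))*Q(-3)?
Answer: 397008/260449 ≈ 1.5243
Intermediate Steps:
((23572 + 75680)/(88430 + 172019))*Q(-3) = ((23572 + 75680)/(88430 + 172019))*(1 - 1*(-3)) = (99252/260449)*(1 + 3) = (99252*(1/260449))*4 = (99252/260449)*4 = 397008/260449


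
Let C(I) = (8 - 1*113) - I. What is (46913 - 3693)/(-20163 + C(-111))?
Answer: -43220/20157 ≈ -2.1442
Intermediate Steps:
C(I) = -105 - I (C(I) = (8 - 113) - I = -105 - I)
(46913 - 3693)/(-20163 + C(-111)) = (46913 - 3693)/(-20163 + (-105 - 1*(-111))) = 43220/(-20163 + (-105 + 111)) = 43220/(-20163 + 6) = 43220/(-20157) = 43220*(-1/20157) = -43220/20157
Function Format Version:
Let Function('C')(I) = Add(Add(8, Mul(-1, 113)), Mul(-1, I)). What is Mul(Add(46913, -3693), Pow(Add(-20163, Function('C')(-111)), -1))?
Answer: Rational(-43220, 20157) ≈ -2.1442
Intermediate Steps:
Function('C')(I) = Add(-105, Mul(-1, I)) (Function('C')(I) = Add(Add(8, -113), Mul(-1, I)) = Add(-105, Mul(-1, I)))
Mul(Add(46913, -3693), Pow(Add(-20163, Function('C')(-111)), -1)) = Mul(Add(46913, -3693), Pow(Add(-20163, Add(-105, Mul(-1, -111))), -1)) = Mul(43220, Pow(Add(-20163, Add(-105, 111)), -1)) = Mul(43220, Pow(Add(-20163, 6), -1)) = Mul(43220, Pow(-20157, -1)) = Mul(43220, Rational(-1, 20157)) = Rational(-43220, 20157)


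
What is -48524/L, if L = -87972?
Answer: 12131/21993 ≈ 0.55158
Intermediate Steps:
-48524/L = -48524/(-87972) = -48524*(-1/87972) = 12131/21993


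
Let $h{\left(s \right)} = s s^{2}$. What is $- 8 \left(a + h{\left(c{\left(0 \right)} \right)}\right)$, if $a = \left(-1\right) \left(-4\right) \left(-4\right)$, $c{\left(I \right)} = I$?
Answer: $128$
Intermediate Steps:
$h{\left(s \right)} = s^{3}$
$a = -16$ ($a = 4 \left(-4\right) = -16$)
$- 8 \left(a + h{\left(c{\left(0 \right)} \right)}\right) = - 8 \left(-16 + 0^{3}\right) = - 8 \left(-16 + 0\right) = \left(-8\right) \left(-16\right) = 128$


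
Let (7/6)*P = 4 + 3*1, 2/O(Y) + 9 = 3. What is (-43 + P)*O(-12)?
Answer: 37/3 ≈ 12.333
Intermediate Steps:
O(Y) = -1/3 (O(Y) = 2/(-9 + 3) = 2/(-6) = 2*(-1/6) = -1/3)
P = 6 (P = 6*(4 + 3*1)/7 = 6*(4 + 3)/7 = (6/7)*7 = 6)
(-43 + P)*O(-12) = (-43 + 6)*(-1/3) = -37*(-1/3) = 37/3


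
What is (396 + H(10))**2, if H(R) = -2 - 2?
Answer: 153664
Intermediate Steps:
H(R) = -4
(396 + H(10))**2 = (396 - 4)**2 = 392**2 = 153664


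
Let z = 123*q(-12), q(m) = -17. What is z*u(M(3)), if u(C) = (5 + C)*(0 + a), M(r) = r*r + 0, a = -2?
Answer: 58548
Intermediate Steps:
M(r) = r² (M(r) = r² + 0 = r²)
z = -2091 (z = 123*(-17) = -2091)
u(C) = -10 - 2*C (u(C) = (5 + C)*(0 - 2) = (5 + C)*(-2) = -10 - 2*C)
z*u(M(3)) = -2091*(-10 - 2*3²) = -2091*(-10 - 2*9) = -2091*(-10 - 18) = -2091*(-28) = 58548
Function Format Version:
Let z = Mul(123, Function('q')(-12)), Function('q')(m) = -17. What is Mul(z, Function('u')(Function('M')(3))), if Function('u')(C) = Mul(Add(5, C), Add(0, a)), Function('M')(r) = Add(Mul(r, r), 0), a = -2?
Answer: 58548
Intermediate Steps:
Function('M')(r) = Pow(r, 2) (Function('M')(r) = Add(Pow(r, 2), 0) = Pow(r, 2))
z = -2091 (z = Mul(123, -17) = -2091)
Function('u')(C) = Add(-10, Mul(-2, C)) (Function('u')(C) = Mul(Add(5, C), Add(0, -2)) = Mul(Add(5, C), -2) = Add(-10, Mul(-2, C)))
Mul(z, Function('u')(Function('M')(3))) = Mul(-2091, Add(-10, Mul(-2, Pow(3, 2)))) = Mul(-2091, Add(-10, Mul(-2, 9))) = Mul(-2091, Add(-10, -18)) = Mul(-2091, -28) = 58548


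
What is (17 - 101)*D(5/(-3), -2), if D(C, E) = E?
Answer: 168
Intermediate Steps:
(17 - 101)*D(5/(-3), -2) = (17 - 101)*(-2) = -84*(-2) = 168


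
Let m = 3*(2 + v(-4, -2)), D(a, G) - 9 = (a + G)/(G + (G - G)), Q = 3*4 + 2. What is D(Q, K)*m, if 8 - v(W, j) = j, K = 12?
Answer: 402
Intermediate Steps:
Q = 14 (Q = 12 + 2 = 14)
D(a, G) = 9 + (G + a)/G (D(a, G) = 9 + (a + G)/(G + (G - G)) = 9 + (G + a)/(G + 0) = 9 + (G + a)/G)
v(W, j) = 8 - j
m = 36 (m = 3*(2 + (8 - 1*(-2))) = 3*(2 + (8 + 2)) = 3*(2 + 10) = 3*12 = 36)
D(Q, K)*m = (10 + 14/12)*36 = (10 + 14*(1/12))*36 = (10 + 7/6)*36 = (67/6)*36 = 402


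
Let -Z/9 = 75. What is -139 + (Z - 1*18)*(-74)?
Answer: 51143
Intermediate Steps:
Z = -675 (Z = -9*75 = -675)
-139 + (Z - 1*18)*(-74) = -139 + (-675 - 1*18)*(-74) = -139 + (-675 - 18)*(-74) = -139 - 693*(-74) = -139 + 51282 = 51143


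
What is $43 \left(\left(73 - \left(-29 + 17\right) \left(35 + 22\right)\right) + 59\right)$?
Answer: $35088$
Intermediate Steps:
$43 \left(\left(73 - \left(-29 + 17\right) \left(35 + 22\right)\right) + 59\right) = 43 \left(\left(73 - \left(-12\right) 57\right) + 59\right) = 43 \left(\left(73 - -684\right) + 59\right) = 43 \left(\left(73 + 684\right) + 59\right) = 43 \left(757 + 59\right) = 43 \cdot 816 = 35088$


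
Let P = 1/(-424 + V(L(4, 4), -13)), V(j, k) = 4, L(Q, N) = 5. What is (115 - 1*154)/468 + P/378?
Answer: -13231/158760 ≈ -0.083340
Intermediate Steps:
P = -1/420 (P = 1/(-424 + 4) = 1/(-420) = -1/420 ≈ -0.0023810)
(115 - 1*154)/468 + P/378 = (115 - 1*154)/468 - 1/420/378 = (115 - 154)*(1/468) - 1/420*1/378 = -39*1/468 - 1/158760 = -1/12 - 1/158760 = -13231/158760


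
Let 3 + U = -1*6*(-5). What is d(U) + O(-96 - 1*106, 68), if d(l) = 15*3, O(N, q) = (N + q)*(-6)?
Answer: 849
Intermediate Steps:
O(N, q) = -6*N - 6*q
U = 27 (U = -3 - 1*6*(-5) = -3 - 6*(-5) = -3 + 30 = 27)
d(l) = 45
d(U) + O(-96 - 1*106, 68) = 45 + (-6*(-96 - 1*106) - 6*68) = 45 + (-6*(-96 - 106) - 408) = 45 + (-6*(-202) - 408) = 45 + (1212 - 408) = 45 + 804 = 849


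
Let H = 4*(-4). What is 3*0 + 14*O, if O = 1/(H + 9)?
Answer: -2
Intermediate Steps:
H = -16
O = -⅐ (O = 1/(-16 + 9) = 1/(-7) = -⅐ ≈ -0.14286)
3*0 + 14*O = 3*0 + 14*(-⅐) = 0 - 2 = -2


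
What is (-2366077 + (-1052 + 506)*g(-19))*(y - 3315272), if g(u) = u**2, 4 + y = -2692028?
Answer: 15397819488632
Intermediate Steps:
y = -2692032 (y = -4 - 2692028 = -2692032)
(-2366077 + (-1052 + 506)*g(-19))*(y - 3315272) = (-2366077 + (-1052 + 506)*(-19)**2)*(-2692032 - 3315272) = (-2366077 - 546*361)*(-6007304) = (-2366077 - 197106)*(-6007304) = -2563183*(-6007304) = 15397819488632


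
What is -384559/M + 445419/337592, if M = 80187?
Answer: -94107228575/27070489704 ≈ -3.4764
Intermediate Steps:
-384559/M + 445419/337592 = -384559/80187 + 445419/337592 = -94107228575/27070489704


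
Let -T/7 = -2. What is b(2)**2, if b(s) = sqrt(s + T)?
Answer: 16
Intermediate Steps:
T = 14 (T = -7*(-2) = 14)
b(s) = sqrt(14 + s) (b(s) = sqrt(s + 14) = sqrt(14 + s))
b(2)**2 = (sqrt(14 + 2))**2 = (sqrt(16))**2 = 4**2 = 16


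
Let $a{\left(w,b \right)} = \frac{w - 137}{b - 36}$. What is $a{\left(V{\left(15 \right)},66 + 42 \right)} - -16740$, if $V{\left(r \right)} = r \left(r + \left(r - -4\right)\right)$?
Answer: $\frac{1205653}{72} \approx 16745.0$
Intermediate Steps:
$V{\left(r \right)} = r \left(4 + 2 r\right)$ ($V{\left(r \right)} = r \left(r + \left(r + 4\right)\right) = r \left(r + \left(4 + r\right)\right) = r \left(4 + 2 r\right)$)
$a{\left(w,b \right)} = \frac{-137 + w}{-36 + b}$
$a{\left(V{\left(15 \right)},66 + 42 \right)} - -16740 = \frac{-137 + 2 \cdot 15 \left(2 + 15\right)}{-36 + \left(66 + 42\right)} - -16740 = \frac{-137 + 2 \cdot 15 \cdot 17}{-36 + 108} + 16740 = \frac{-137 + 510}{72} + 16740 = \frac{1}{72} \cdot 373 + 16740 = \frac{373}{72} + 16740 = \frac{1205653}{72}$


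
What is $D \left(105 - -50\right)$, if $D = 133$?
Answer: $20615$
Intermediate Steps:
$D \left(105 - -50\right) = 133 \left(105 - -50\right) = 133 \left(105 + \left(-28 + 78\right)\right) = 133 \left(105 + 50\right) = 133 \cdot 155 = 20615$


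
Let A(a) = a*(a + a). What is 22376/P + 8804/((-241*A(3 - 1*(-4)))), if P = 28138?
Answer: 70187354/166140821 ≈ 0.42246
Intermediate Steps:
A(a) = 2*a² (A(a) = a*(2*a) = 2*a²)
22376/P + 8804/((-241*A(3 - 1*(-4)))) = 22376/28138 + 8804/((-482*(3 - 1*(-4))²)) = 22376*(1/28138) + 8804/((-482*(3 + 4)²)) = 11188/14069 + 8804/((-482*7²)) = 11188/14069 + 8804/((-482*49)) = 11188/14069 + 8804/((-241*98)) = 11188/14069 + 8804/(-23618) = 11188/14069 + 8804*(-1/23618) = 11188/14069 - 4402/11809 = 70187354/166140821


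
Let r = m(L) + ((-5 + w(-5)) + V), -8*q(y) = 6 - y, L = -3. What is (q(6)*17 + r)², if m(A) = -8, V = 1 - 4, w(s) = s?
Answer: 441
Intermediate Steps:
q(y) = -¾ + y/8 (q(y) = -(6 - y)/8 = -¾ + y/8)
V = -3
r = -21 (r = -8 + ((-5 - 5) - 3) = -8 + (-10 - 3) = -8 - 13 = -21)
(q(6)*17 + r)² = ((-¾ + (⅛)*6)*17 - 21)² = ((-¾ + ¾)*17 - 21)² = (0*17 - 21)² = (0 - 21)² = (-21)² = 441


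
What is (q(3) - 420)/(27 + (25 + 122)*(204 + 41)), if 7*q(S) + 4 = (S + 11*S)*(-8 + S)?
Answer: -1562/126147 ≈ -0.012382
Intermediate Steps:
q(S) = -4/7 + 12*S*(-8 + S)/7 (q(S) = -4/7 + ((S + 11*S)*(-8 + S))/7 = -4/7 + ((12*S)*(-8 + S))/7 = -4/7 + (12*S*(-8 + S))/7 = -4/7 + 12*S*(-8 + S)/7)
(q(3) - 420)/(27 + (25 + 122)*(204 + 41)) = ((-4/7 - 96/7*3 + (12/7)*3²) - 420)/(27 + (25 + 122)*(204 + 41)) = ((-4/7 - 288/7 + (12/7)*9) - 420)/(27 + 147*245) = ((-4/7 - 288/7 + 108/7) - 420)/(27 + 36015) = (-184/7 - 420)/36042 = (1/36042)*(-3124/7) = -1562/126147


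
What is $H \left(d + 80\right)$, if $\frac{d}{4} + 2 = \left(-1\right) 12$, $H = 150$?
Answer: $3600$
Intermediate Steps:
$d = -56$ ($d = -8 + 4 \left(\left(-1\right) 12\right) = -8 + 4 \left(-12\right) = -8 - 48 = -56$)
$H \left(d + 80\right) = 150 \left(-56 + 80\right) = 150 \cdot 24 = 3600$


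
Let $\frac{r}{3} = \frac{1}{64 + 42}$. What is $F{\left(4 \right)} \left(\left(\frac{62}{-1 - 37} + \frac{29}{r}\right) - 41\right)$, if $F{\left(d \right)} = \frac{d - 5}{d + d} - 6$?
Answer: $- \frac{342853}{57} \approx -6015.0$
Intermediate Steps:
$F{\left(d \right)} = -6 + \frac{-5 + d}{2 d}$ ($F{\left(d \right)} = \frac{-5 + d}{2 d} - 6 = -6 + \frac{-5 + d}{2 d}$)
$r = \frac{3}{106}$ ($r = \frac{3}{64 + 42} = \frac{3}{106} \approx 0.028302$)
$F{\left(4 \right)} \left(\left(\frac{62}{-1 - 37} + \frac{29}{r}\right) - 41\right) = \frac{-5 - 44}{2 \cdot 4} \left(\left(\frac{62}{-1 - 37} + \frac{29}{\frac{3}{106}}\right) - 41\right) = \frac{1}{2} \cdot \frac{1}{4} \left(-5 - 44\right) \left(\left(\frac{62}{-38} + 29 \cdot \frac{106}{3}\right) - 41\right) = \frac{1}{2} \cdot \frac{1}{4} \left(-49\right) \left(\left(62 \left(- \frac{1}{38}\right) + \frac{3074}{3}\right) - 41\right) = - \frac{49 \left(\left(- \frac{31}{19} + \frac{3074}{3}\right) - 41\right)}{8} = - \frac{49 \left(\frac{58313}{57} - 41\right)}{8} = \left(- \frac{49}{8}\right) \frac{55976}{57} = - \frac{342853}{57}$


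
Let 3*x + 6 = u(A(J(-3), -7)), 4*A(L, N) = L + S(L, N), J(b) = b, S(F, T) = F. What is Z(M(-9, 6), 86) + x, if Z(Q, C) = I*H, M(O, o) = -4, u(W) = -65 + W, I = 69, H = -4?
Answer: -1801/6 ≈ -300.17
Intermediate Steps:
A(L, N) = L/2 (A(L, N) = (L + L)/4 = (2*L)/4 = L/2)
Z(Q, C) = -276 (Z(Q, C) = 69*(-4) = -276)
x = -145/6 (x = -2 + (-65 + (½)*(-3))/3 = -2 + (-65 - 3/2)/3 = -2 + (⅓)*(-133/2) = -2 - 133/6 = -145/6 ≈ -24.167)
Z(M(-9, 6), 86) + x = -276 - 145/6 = -1801/6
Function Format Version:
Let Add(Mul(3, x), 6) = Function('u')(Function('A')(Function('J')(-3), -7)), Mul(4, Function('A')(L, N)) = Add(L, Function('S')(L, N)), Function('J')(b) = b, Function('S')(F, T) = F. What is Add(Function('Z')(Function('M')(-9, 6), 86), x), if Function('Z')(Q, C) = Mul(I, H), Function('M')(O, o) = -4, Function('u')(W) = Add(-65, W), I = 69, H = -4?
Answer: Rational(-1801, 6) ≈ -300.17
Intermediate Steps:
Function('A')(L, N) = Mul(Rational(1, 2), L) (Function('A')(L, N) = Mul(Rational(1, 4), Add(L, L)) = Mul(Rational(1, 4), Mul(2, L)) = Mul(Rational(1, 2), L))
Function('Z')(Q, C) = -276 (Function('Z')(Q, C) = Mul(69, -4) = -276)
x = Rational(-145, 6) (x = Add(-2, Mul(Rational(1, 3), Add(-65, Mul(Rational(1, 2), -3)))) = Add(-2, Mul(Rational(1, 3), Add(-65, Rational(-3, 2)))) = Add(-2, Mul(Rational(1, 3), Rational(-133, 2))) = Add(-2, Rational(-133, 6)) = Rational(-145, 6) ≈ -24.167)
Add(Function('Z')(Function('M')(-9, 6), 86), x) = Add(-276, Rational(-145, 6)) = Rational(-1801, 6)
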